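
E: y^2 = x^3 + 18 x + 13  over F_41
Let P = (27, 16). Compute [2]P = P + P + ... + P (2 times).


k = 2 = 10_2 (binary, LSB first: 01)
Double-and-add from P = (27, 16):
  bit 0 = 0: acc unchanged = O
  bit 1 = 1: acc = O + (29, 23) = (29, 23)

2P = (29, 23)


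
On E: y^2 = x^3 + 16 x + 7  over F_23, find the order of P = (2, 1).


Compute successive multiples of P until we hit O:
  1P = (2, 1)
  2P = (8, 7)
  3P = (14, 10)
  4P = (9, 11)
  5P = (7, 5)
  6P = (22, 6)
  7P = (12, 8)
  8P = (18, 20)
  ... (continuing to 27P)
  27P = O

ord(P) = 27


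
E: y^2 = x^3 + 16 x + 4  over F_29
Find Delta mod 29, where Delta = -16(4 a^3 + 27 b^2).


4 a^3 + 27 b^2 = 4*16^3 + 27*4^2 = 16384 + 432 = 16816
Delta = -16 * (16816) = -269056
Delta mod 29 = 6

Delta = 6 (mod 29)


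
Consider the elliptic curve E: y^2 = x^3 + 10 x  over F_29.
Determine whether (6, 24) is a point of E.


Check whether y^2 = x^3 + 10 x + 0 (mod 29) for (x, y) = (6, 24).
LHS: y^2 = 24^2 mod 29 = 25
RHS: x^3 + 10 x + 0 = 6^3 + 10*6 + 0 mod 29 = 15
LHS != RHS

No, not on the curve


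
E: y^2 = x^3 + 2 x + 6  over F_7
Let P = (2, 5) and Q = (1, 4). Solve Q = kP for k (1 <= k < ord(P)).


Enumerate multiples of P until we hit Q = (1, 4):
  1P = (2, 5)
  2P = (3, 2)
  3P = (4, 1)
  4P = (5, 1)
  5P = (1, 3)
  6P = (1, 4)
Match found at i = 6.

k = 6


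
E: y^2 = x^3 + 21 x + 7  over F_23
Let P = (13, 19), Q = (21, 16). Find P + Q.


P != Q, so use the chord formula.
s = (y2 - y1) / (x2 - x1) = (20) / (8) mod 23 = 14
x3 = s^2 - x1 - x2 mod 23 = 14^2 - 13 - 21 = 1
y3 = s (x1 - x3) - y1 mod 23 = 14 * (13 - 1) - 19 = 11

P + Q = (1, 11)


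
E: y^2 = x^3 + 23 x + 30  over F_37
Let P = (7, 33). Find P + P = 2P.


Doubling: s = (3 x1^2 + a) / (2 y1)
s = (3*7^2 + 23) / (2*33) mod 37 = 25
x3 = s^2 - 2 x1 mod 37 = 25^2 - 2*7 = 19
y3 = s (x1 - x3) - y1 mod 37 = 25 * (7 - 19) - 33 = 0

2P = (19, 0)


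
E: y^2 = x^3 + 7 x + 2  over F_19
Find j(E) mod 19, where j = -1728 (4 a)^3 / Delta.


Delta = -16(4 a^3 + 27 b^2) mod 19 = 13
-1728 * (4 a)^3 = -1728 * (4*7)^3 mod 19 = 7
j = 7 * 13^(-1) mod 19 = 2

j = 2 (mod 19)


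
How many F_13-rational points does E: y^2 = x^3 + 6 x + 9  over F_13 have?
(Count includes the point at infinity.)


For each x in F_13, count y with y^2 = x^3 + 6 x + 9 mod 13:
  x = 0: RHS = 9, y in [3, 10]  -> 2 point(s)
  x = 1: RHS = 3, y in [4, 9]  -> 2 point(s)
  x = 2: RHS = 3, y in [4, 9]  -> 2 point(s)
  x = 6: RHS = 1, y in [1, 12]  -> 2 point(s)
  x = 7: RHS = 4, y in [2, 11]  -> 2 point(s)
  x = 8: RHS = 10, y in [6, 7]  -> 2 point(s)
  x = 9: RHS = 12, y in [5, 8]  -> 2 point(s)
  x = 10: RHS = 3, y in [4, 9]  -> 2 point(s)
Affine points: 16. Add the point at infinity: total = 17.

#E(F_13) = 17


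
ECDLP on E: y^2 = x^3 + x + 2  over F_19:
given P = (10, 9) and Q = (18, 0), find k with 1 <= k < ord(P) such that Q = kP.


Enumerate multiples of P until we hit Q = (18, 0):
  1P = (10, 9)
  2P = (8, 16)
  3P = (18, 0)
Match found at i = 3.

k = 3


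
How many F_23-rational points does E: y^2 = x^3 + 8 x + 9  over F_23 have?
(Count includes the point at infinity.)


For each x in F_23, count y with y^2 = x^3 + 8 x + 9 mod 23:
  x = 0: RHS = 9, y in [3, 20]  -> 2 point(s)
  x = 1: RHS = 18, y in [8, 15]  -> 2 point(s)
  x = 4: RHS = 13, y in [6, 17]  -> 2 point(s)
  x = 5: RHS = 13, y in [6, 17]  -> 2 point(s)
  x = 10: RHS = 8, y in [10, 13]  -> 2 point(s)
  x = 11: RHS = 2, y in [5, 18]  -> 2 point(s)
  x = 12: RHS = 16, y in [4, 19]  -> 2 point(s)
  x = 14: RHS = 13, y in [6, 17]  -> 2 point(s)
  x = 15: RHS = 8, y in [10, 13]  -> 2 point(s)
  x = 16: RHS = 1, y in [1, 22]  -> 2 point(s)
  x = 20: RHS = 4, y in [2, 21]  -> 2 point(s)
  x = 21: RHS = 8, y in [10, 13]  -> 2 point(s)
  x = 22: RHS = 0, y in [0]  -> 1 point(s)
Affine points: 25. Add the point at infinity: total = 26.

#E(F_23) = 26


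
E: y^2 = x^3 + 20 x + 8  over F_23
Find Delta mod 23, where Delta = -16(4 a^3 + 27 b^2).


4 a^3 + 27 b^2 = 4*20^3 + 27*8^2 = 32000 + 1728 = 33728
Delta = -16 * (33728) = -539648
Delta mod 23 = 1

Delta = 1 (mod 23)


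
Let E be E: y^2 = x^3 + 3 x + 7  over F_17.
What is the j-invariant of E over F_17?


Delta = -16(4 a^3 + 27 b^2) mod 17 = 3
-1728 * (4 a)^3 = -1728 * (4*3)^3 mod 17 = 15
j = 15 * 3^(-1) mod 17 = 5

j = 5 (mod 17)


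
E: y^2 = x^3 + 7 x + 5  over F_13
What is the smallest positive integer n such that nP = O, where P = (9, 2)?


Compute successive multiples of P until we hit O:
  1P = (9, 2)
  2P = (11, 3)
  3P = (3, 1)
  4P = (5, 3)
  5P = (8, 1)
  6P = (10, 10)
  7P = (6, 9)
  8P = (2, 12)
  ... (continuing to 20P)
  20P = O

ord(P) = 20


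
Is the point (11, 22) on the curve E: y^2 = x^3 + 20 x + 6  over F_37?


Check whether y^2 = x^3 + 20 x + 6 (mod 37) for (x, y) = (11, 22).
LHS: y^2 = 22^2 mod 37 = 3
RHS: x^3 + 20 x + 6 = 11^3 + 20*11 + 6 mod 37 = 3
LHS = RHS

Yes, on the curve


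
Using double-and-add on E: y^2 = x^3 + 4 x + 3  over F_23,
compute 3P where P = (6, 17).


k = 3 = 11_2 (binary, LSB first: 11)
Double-and-add from P = (6, 17):
  bit 0 = 1: acc = O + (6, 17) = (6, 17)
  bit 1 = 1: acc = (6, 17) + (1, 13) = (1, 10)

3P = (1, 10)


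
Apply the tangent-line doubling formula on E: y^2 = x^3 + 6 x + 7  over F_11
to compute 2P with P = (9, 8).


Doubling: s = (3 x1^2 + a) / (2 y1)
s = (3*9^2 + 6) / (2*8) mod 11 = 8
x3 = s^2 - 2 x1 mod 11 = 8^2 - 2*9 = 2
y3 = s (x1 - x3) - y1 mod 11 = 8 * (9 - 2) - 8 = 4

2P = (2, 4)


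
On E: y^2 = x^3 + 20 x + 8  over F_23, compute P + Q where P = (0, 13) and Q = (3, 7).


P != Q, so use the chord formula.
s = (y2 - y1) / (x2 - x1) = (17) / (3) mod 23 = 21
x3 = s^2 - x1 - x2 mod 23 = 21^2 - 0 - 3 = 1
y3 = s (x1 - x3) - y1 mod 23 = 21 * (0 - 1) - 13 = 12

P + Q = (1, 12)


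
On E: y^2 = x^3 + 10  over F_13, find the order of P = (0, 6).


Compute successive multiples of P until we hit O:
  1P = (0, 6)
  2P = (0, 7)
  3P = O

ord(P) = 3


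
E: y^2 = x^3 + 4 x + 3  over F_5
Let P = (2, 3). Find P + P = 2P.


Doubling: s = (3 x1^2 + a) / (2 y1)
s = (3*2^2 + 4) / (2*3) mod 5 = 1
x3 = s^2 - 2 x1 mod 5 = 1^2 - 2*2 = 2
y3 = s (x1 - x3) - y1 mod 5 = 1 * (2 - 2) - 3 = 2

2P = (2, 2)


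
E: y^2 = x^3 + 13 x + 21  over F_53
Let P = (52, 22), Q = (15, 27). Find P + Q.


P != Q, so use the chord formula.
s = (y2 - y1) / (x2 - x1) = (5) / (16) mod 53 = 50
x3 = s^2 - x1 - x2 mod 53 = 50^2 - 52 - 15 = 48
y3 = s (x1 - x3) - y1 mod 53 = 50 * (52 - 48) - 22 = 19

P + Q = (48, 19)


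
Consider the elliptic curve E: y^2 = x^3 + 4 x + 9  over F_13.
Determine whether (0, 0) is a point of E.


Check whether y^2 = x^3 + 4 x + 9 (mod 13) for (x, y) = (0, 0).
LHS: y^2 = 0^2 mod 13 = 0
RHS: x^3 + 4 x + 9 = 0^3 + 4*0 + 9 mod 13 = 9
LHS != RHS

No, not on the curve


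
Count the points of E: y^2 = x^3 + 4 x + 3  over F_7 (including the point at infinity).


For each x in F_7, count y with y^2 = x^3 + 4 x + 3 mod 7:
  x = 1: RHS = 1, y in [1, 6]  -> 2 point(s)
  x = 3: RHS = 0, y in [0]  -> 1 point(s)
  x = 5: RHS = 1, y in [1, 6]  -> 2 point(s)
Affine points: 5. Add the point at infinity: total = 6.

#E(F_7) = 6


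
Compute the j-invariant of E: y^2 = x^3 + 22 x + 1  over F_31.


Delta = -16(4 a^3 + 27 b^2) mod 31 = 3
-1728 * (4 a)^3 = -1728 * (4*22)^3 mod 31 = 23
j = 23 * 3^(-1) mod 31 = 18

j = 18 (mod 31)


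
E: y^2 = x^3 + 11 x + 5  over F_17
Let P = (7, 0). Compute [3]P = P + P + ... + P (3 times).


k = 3 = 11_2 (binary, LSB first: 11)
Double-and-add from P = (7, 0):
  bit 0 = 1: acc = O + (7, 0) = (7, 0)
  bit 1 = 1: acc = (7, 0) + O = (7, 0)

3P = (7, 0)


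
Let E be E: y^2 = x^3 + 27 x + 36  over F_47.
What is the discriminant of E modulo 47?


4 a^3 + 27 b^2 = 4*27^3 + 27*36^2 = 78732 + 34992 = 113724
Delta = -16 * (113724) = -1819584
Delta mod 47 = 21

Delta = 21 (mod 47)


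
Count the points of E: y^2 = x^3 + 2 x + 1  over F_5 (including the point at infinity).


For each x in F_5, count y with y^2 = x^3 + 2 x + 1 mod 5:
  x = 0: RHS = 1, y in [1, 4]  -> 2 point(s)
  x = 1: RHS = 4, y in [2, 3]  -> 2 point(s)
  x = 3: RHS = 4, y in [2, 3]  -> 2 point(s)
Affine points: 6. Add the point at infinity: total = 7.

#E(F_5) = 7


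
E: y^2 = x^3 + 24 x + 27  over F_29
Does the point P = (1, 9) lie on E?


Check whether y^2 = x^3 + 24 x + 27 (mod 29) for (x, y) = (1, 9).
LHS: y^2 = 9^2 mod 29 = 23
RHS: x^3 + 24 x + 27 = 1^3 + 24*1 + 27 mod 29 = 23
LHS = RHS

Yes, on the curve


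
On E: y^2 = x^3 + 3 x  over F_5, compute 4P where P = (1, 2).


k = 4 = 100_2 (binary, LSB first: 001)
Double-and-add from P = (1, 2):
  bit 0 = 0: acc unchanged = O
  bit 1 = 0: acc unchanged = O
  bit 2 = 1: acc = O + (1, 3) = (1, 3)

4P = (1, 3)


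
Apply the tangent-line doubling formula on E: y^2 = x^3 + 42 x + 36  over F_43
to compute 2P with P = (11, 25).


Doubling: s = (3 x1^2 + a) / (2 y1)
s = (3*11^2 + 42) / (2*25) mod 43 = 21
x3 = s^2 - 2 x1 mod 43 = 21^2 - 2*11 = 32
y3 = s (x1 - x3) - y1 mod 43 = 21 * (11 - 32) - 25 = 7

2P = (32, 7)


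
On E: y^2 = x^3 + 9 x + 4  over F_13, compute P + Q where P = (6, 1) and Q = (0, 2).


P != Q, so use the chord formula.
s = (y2 - y1) / (x2 - x1) = (1) / (7) mod 13 = 2
x3 = s^2 - x1 - x2 mod 13 = 2^2 - 6 - 0 = 11
y3 = s (x1 - x3) - y1 mod 13 = 2 * (6 - 11) - 1 = 2

P + Q = (11, 2)


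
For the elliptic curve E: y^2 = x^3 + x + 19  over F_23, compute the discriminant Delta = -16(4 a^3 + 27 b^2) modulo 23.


4 a^3 + 27 b^2 = 4*1^3 + 27*19^2 = 4 + 9747 = 9751
Delta = -16 * (9751) = -156016
Delta mod 23 = 16

Delta = 16 (mod 23)


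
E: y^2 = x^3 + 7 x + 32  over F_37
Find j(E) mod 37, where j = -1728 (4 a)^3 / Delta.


Delta = -16(4 a^3 + 27 b^2) mod 37 = 30
-1728 * (4 a)^3 = -1728 * (4*7)^3 mod 37 = 10
j = 10 * 30^(-1) mod 37 = 25

j = 25 (mod 37)


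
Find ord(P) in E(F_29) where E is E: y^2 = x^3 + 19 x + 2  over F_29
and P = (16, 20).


Compute successive multiples of P until we hit O:
  1P = (16, 20)
  2P = (6, 10)
  3P = (8, 17)
  4P = (21, 18)
  5P = (20, 28)
  6P = (26, 18)
  7P = (23, 22)
  8P = (25, 23)
  ... (continuing to 29P)
  29P = O

ord(P) = 29


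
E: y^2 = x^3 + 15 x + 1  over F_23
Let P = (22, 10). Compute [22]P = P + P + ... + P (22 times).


k = 22 = 10110_2 (binary, LSB first: 01101)
Double-and-add from P = (22, 10):
  bit 0 = 0: acc unchanged = O
  bit 1 = 1: acc = O + (15, 17) = (15, 17)
  bit 2 = 1: acc = (15, 17) + (16, 6) = (21, 3)
  bit 3 = 0: acc unchanged = (21, 3)
  bit 4 = 1: acc = (21, 3) + (13, 22) = (18, 10)

22P = (18, 10)


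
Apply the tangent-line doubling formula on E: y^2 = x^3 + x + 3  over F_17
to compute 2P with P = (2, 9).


Doubling: s = (3 x1^2 + a) / (2 y1)
s = (3*2^2 + 1) / (2*9) mod 17 = 13
x3 = s^2 - 2 x1 mod 17 = 13^2 - 2*2 = 12
y3 = s (x1 - x3) - y1 mod 17 = 13 * (2 - 12) - 9 = 14

2P = (12, 14)


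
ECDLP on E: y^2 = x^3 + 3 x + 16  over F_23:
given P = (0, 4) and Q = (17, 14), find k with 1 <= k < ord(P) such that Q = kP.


Enumerate multiples of P until we hit Q = (17, 14):
  1P = (0, 4)
  2P = (12, 3)
  3P = (15, 3)
  4P = (17, 14)
Match found at i = 4.

k = 4


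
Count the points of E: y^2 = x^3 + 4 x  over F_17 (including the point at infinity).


For each x in F_17, count y with y^2 = x^3 + 4 x + 0 mod 17:
  x = 0: RHS = 0, y in [0]  -> 1 point(s)
  x = 2: RHS = 16, y in [4, 13]  -> 2 point(s)
  x = 5: RHS = 9, y in [3, 14]  -> 2 point(s)
  x = 6: RHS = 2, y in [6, 11]  -> 2 point(s)
  x = 8: RHS = 0, y in [0]  -> 1 point(s)
  x = 9: RHS = 0, y in [0]  -> 1 point(s)
  x = 11: RHS = 15, y in [7, 10]  -> 2 point(s)
  x = 12: RHS = 8, y in [5, 12]  -> 2 point(s)
  x = 15: RHS = 1, y in [1, 16]  -> 2 point(s)
Affine points: 15. Add the point at infinity: total = 16.

#E(F_17) = 16


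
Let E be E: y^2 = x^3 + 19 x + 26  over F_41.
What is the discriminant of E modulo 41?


4 a^3 + 27 b^2 = 4*19^3 + 27*26^2 = 27436 + 18252 = 45688
Delta = -16 * (45688) = -731008
Delta mod 41 = 22

Delta = 22 (mod 41)


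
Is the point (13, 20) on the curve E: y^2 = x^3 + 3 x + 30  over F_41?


Check whether y^2 = x^3 + 3 x + 30 (mod 41) for (x, y) = (13, 20).
LHS: y^2 = 20^2 mod 41 = 31
RHS: x^3 + 3 x + 30 = 13^3 + 3*13 + 30 mod 41 = 11
LHS != RHS

No, not on the curve


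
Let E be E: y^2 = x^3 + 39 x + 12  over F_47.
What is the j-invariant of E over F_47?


Delta = -16(4 a^3 + 27 b^2) mod 47 = 29
-1728 * (4 a)^3 = -1728 * (4*39)^3 mod 47 = 42
j = 42 * 29^(-1) mod 47 = 29

j = 29 (mod 47)


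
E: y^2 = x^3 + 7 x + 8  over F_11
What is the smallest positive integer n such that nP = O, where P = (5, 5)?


Compute successive multiples of P until we hit O:
  1P = (5, 5)
  2P = (4, 1)
  3P = (7, 9)
  4P = (3, 10)
  5P = (1, 7)
  6P = (8, 2)
  7P = (10, 0)
  8P = (8, 9)
  ... (continuing to 14P)
  14P = O

ord(P) = 14


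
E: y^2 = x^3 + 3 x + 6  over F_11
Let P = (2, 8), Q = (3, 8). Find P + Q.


P != Q, so use the chord formula.
s = (y2 - y1) / (x2 - x1) = (0) / (1) mod 11 = 0
x3 = s^2 - x1 - x2 mod 11 = 0^2 - 2 - 3 = 6
y3 = s (x1 - x3) - y1 mod 11 = 0 * (2 - 6) - 8 = 3

P + Q = (6, 3)


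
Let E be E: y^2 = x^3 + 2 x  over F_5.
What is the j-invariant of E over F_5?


Delta = -16(4 a^3 + 27 b^2) mod 5 = 3
-1728 * (4 a)^3 = -1728 * (4*2)^3 mod 5 = 4
j = 4 * 3^(-1) mod 5 = 3

j = 3 (mod 5)


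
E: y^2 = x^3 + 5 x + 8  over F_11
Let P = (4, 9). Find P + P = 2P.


Doubling: s = (3 x1^2 + a) / (2 y1)
s = (3*4^2 + 5) / (2*9) mod 11 = 6
x3 = s^2 - 2 x1 mod 11 = 6^2 - 2*4 = 6
y3 = s (x1 - x3) - y1 mod 11 = 6 * (4 - 6) - 9 = 1

2P = (6, 1)


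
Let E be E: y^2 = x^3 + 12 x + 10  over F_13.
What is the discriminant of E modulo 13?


4 a^3 + 27 b^2 = 4*12^3 + 27*10^2 = 6912 + 2700 = 9612
Delta = -16 * (9612) = -153792
Delta mod 13 = 11

Delta = 11 (mod 13)


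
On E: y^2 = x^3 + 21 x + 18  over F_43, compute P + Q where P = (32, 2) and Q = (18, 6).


P != Q, so use the chord formula.
s = (y2 - y1) / (x2 - x1) = (4) / (29) mod 43 = 12
x3 = s^2 - x1 - x2 mod 43 = 12^2 - 32 - 18 = 8
y3 = s (x1 - x3) - y1 mod 43 = 12 * (32 - 8) - 2 = 28

P + Q = (8, 28)


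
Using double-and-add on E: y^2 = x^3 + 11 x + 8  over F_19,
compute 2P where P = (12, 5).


k = 2 = 10_2 (binary, LSB first: 01)
Double-and-add from P = (12, 5):
  bit 0 = 0: acc unchanged = O
  bit 1 = 1: acc = O + (6, 10) = (6, 10)

2P = (6, 10)


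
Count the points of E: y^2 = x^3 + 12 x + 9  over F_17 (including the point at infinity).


For each x in F_17, count y with y^2 = x^3 + 12 x + 9 mod 17:
  x = 0: RHS = 9, y in [3, 14]  -> 2 point(s)
  x = 3: RHS = 4, y in [2, 15]  -> 2 point(s)
  x = 4: RHS = 2, y in [6, 11]  -> 2 point(s)
  x = 6: RHS = 8, y in [5, 12]  -> 2 point(s)
  x = 9: RHS = 13, y in [8, 9]  -> 2 point(s)
  x = 13: RHS = 16, y in [4, 13]  -> 2 point(s)
  x = 16: RHS = 13, y in [8, 9]  -> 2 point(s)
Affine points: 14. Add the point at infinity: total = 15.

#E(F_17) = 15


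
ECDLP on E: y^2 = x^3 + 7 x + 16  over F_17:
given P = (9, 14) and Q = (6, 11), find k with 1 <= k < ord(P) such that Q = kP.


Enumerate multiples of P until we hit Q = (6, 11):
  1P = (9, 14)
  2P = (3, 8)
  3P = (6, 6)
  4P = (11, 9)
  5P = (16, 12)
  6P = (7, 0)
  7P = (16, 5)
  8P = (11, 8)
  9P = (6, 11)
Match found at i = 9.

k = 9


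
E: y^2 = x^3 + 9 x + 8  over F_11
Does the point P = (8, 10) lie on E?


Check whether y^2 = x^3 + 9 x + 8 (mod 11) for (x, y) = (8, 10).
LHS: y^2 = 10^2 mod 11 = 1
RHS: x^3 + 9 x + 8 = 8^3 + 9*8 + 8 mod 11 = 9
LHS != RHS

No, not on the curve


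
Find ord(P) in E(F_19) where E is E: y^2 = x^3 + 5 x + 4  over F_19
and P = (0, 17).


Compute successive multiples of P until we hit O:
  1P = (0, 17)
  2P = (17, 9)
  3P = (18, 6)
  4P = (8, 9)
  5P = (12, 14)
  6P = (13, 10)
  7P = (10, 3)
  8P = (14, 14)
  ... (continuing to 18P)
  18P = O

ord(P) = 18


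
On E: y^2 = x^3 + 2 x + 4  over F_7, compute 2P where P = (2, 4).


Doubling: s = (3 x1^2 + a) / (2 y1)
s = (3*2^2 + 2) / (2*4) mod 7 = 0
x3 = s^2 - 2 x1 mod 7 = 0^2 - 2*2 = 3
y3 = s (x1 - x3) - y1 mod 7 = 0 * (2 - 3) - 4 = 3

2P = (3, 3)


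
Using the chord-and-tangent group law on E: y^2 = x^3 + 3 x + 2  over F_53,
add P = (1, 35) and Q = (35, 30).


P != Q, so use the chord formula.
s = (y2 - y1) / (x2 - x1) = (48) / (34) mod 53 = 17
x3 = s^2 - x1 - x2 mod 53 = 17^2 - 1 - 35 = 41
y3 = s (x1 - x3) - y1 mod 53 = 17 * (1 - 41) - 35 = 27

P + Q = (41, 27)


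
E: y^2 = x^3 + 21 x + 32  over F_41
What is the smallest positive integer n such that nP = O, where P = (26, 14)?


Compute successive multiples of P until we hit O:
  1P = (26, 14)
  2P = (22, 21)
  3P = (14, 6)
  4P = (6, 13)
  5P = (13, 1)
  6P = (3, 9)
  7P = (16, 6)
  8P = (39, 33)
  ... (continuing to 44P)
  44P = O

ord(P) = 44


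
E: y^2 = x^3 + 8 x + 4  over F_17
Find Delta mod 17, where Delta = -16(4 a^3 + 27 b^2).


4 a^3 + 27 b^2 = 4*8^3 + 27*4^2 = 2048 + 432 = 2480
Delta = -16 * (2480) = -39680
Delta mod 17 = 15

Delta = 15 (mod 17)


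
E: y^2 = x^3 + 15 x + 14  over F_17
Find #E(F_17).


For each x in F_17, count y with y^2 = x^3 + 15 x + 14 mod 17:
  x = 1: RHS = 13, y in [8, 9]  -> 2 point(s)
  x = 2: RHS = 1, y in [1, 16]  -> 2 point(s)
  x = 3: RHS = 1, y in [1, 16]  -> 2 point(s)
  x = 4: RHS = 2, y in [6, 11]  -> 2 point(s)
  x = 8: RHS = 0, y in [0]  -> 1 point(s)
  x = 10: RHS = 8, y in [5, 12]  -> 2 point(s)
  x = 12: RHS = 1, y in [1, 16]  -> 2 point(s)
  x = 13: RHS = 9, y in [3, 14]  -> 2 point(s)
  x = 16: RHS = 15, y in [7, 10]  -> 2 point(s)
Affine points: 17. Add the point at infinity: total = 18.

#E(F_17) = 18


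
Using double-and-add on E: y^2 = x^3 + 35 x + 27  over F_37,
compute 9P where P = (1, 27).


k = 9 = 1001_2 (binary, LSB first: 1001)
Double-and-add from P = (1, 27):
  bit 0 = 1: acc = O + (1, 27) = (1, 27)
  bit 1 = 0: acc unchanged = (1, 27)
  bit 2 = 0: acc unchanged = (1, 27)
  bit 3 = 1: acc = (1, 27) + (25, 32) = (21, 12)

9P = (21, 12)


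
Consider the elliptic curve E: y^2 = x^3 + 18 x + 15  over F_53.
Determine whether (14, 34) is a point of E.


Check whether y^2 = x^3 + 18 x + 15 (mod 53) for (x, y) = (14, 34).
LHS: y^2 = 34^2 mod 53 = 43
RHS: x^3 + 18 x + 15 = 14^3 + 18*14 + 15 mod 53 = 43
LHS = RHS

Yes, on the curve


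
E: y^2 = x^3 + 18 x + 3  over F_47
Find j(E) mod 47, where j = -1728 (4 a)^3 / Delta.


Delta = -16(4 a^3 + 27 b^2) mod 47 = 39
-1728 * (4 a)^3 = -1728 * (4*18)^3 mod 47 = 43
j = 43 * 39^(-1) mod 47 = 24

j = 24 (mod 47)


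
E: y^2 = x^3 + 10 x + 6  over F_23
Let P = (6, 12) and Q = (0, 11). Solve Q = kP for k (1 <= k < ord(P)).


Enumerate multiples of P until we hit Q = (0, 11):
  1P = (6, 12)
  2P = (20, 15)
  3P = (15, 14)
  4P = (10, 5)
  5P = (0, 12)
  6P = (17, 11)
  7P = (4, 15)
  8P = (21, 22)
  9P = (22, 8)
  10P = (8, 0)
  11P = (22, 15)
  12P = (21, 1)
  13P = (4, 8)
  14P = (17, 12)
  15P = (0, 11)
Match found at i = 15.

k = 15


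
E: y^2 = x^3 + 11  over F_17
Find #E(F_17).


For each x in F_17, count y with y^2 = x^3 + 0 x + 11 mod 17:
  x = 2: RHS = 2, y in [6, 11]  -> 2 point(s)
  x = 3: RHS = 4, y in [2, 15]  -> 2 point(s)
  x = 5: RHS = 0, y in [0]  -> 1 point(s)
  x = 8: RHS = 13, y in [8, 9]  -> 2 point(s)
  x = 9: RHS = 9, y in [3, 14]  -> 2 point(s)
  x = 10: RHS = 8, y in [5, 12]  -> 2 point(s)
  x = 11: RHS = 16, y in [4, 13]  -> 2 point(s)
  x = 13: RHS = 15, y in [7, 10]  -> 2 point(s)
  x = 14: RHS = 1, y in [1, 16]  -> 2 point(s)
Affine points: 17. Add the point at infinity: total = 18.

#E(F_17) = 18


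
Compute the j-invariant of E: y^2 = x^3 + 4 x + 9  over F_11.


Delta = -16(4 a^3 + 27 b^2) mod 11 = 6
-1728 * (4 a)^3 = -1728 * (4*4)^3 mod 11 = 7
j = 7 * 6^(-1) mod 11 = 3

j = 3 (mod 11)


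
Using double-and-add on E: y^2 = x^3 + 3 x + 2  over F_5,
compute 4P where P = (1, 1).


k = 4 = 100_2 (binary, LSB first: 001)
Double-and-add from P = (1, 1):
  bit 0 = 0: acc unchanged = O
  bit 1 = 0: acc unchanged = O
  bit 2 = 1: acc = O + (1, 4) = (1, 4)

4P = (1, 4)


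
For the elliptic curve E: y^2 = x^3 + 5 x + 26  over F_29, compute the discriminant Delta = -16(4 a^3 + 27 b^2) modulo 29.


4 a^3 + 27 b^2 = 4*5^3 + 27*26^2 = 500 + 18252 = 18752
Delta = -16 * (18752) = -300032
Delta mod 29 = 2

Delta = 2 (mod 29)


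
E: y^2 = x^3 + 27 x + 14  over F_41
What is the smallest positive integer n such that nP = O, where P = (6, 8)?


Compute successive multiples of P until we hit O:
  1P = (6, 8)
  2P = (27, 7)
  3P = (12, 4)
  4P = (28, 34)
  5P = (25, 18)
  6P = (18, 31)
  7P = (9, 17)
  8P = (35, 28)
  ... (continuing to 36P)
  36P = O

ord(P) = 36


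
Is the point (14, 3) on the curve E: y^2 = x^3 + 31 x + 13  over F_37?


Check whether y^2 = x^3 + 31 x + 13 (mod 37) for (x, y) = (14, 3).
LHS: y^2 = 3^2 mod 37 = 9
RHS: x^3 + 31 x + 13 = 14^3 + 31*14 + 13 mod 37 = 9
LHS = RHS

Yes, on the curve


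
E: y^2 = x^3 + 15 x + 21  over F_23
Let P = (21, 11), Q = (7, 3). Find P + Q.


P != Q, so use the chord formula.
s = (y2 - y1) / (x2 - x1) = (15) / (9) mod 23 = 17
x3 = s^2 - x1 - x2 mod 23 = 17^2 - 21 - 7 = 8
y3 = s (x1 - x3) - y1 mod 23 = 17 * (21 - 8) - 11 = 3

P + Q = (8, 3)


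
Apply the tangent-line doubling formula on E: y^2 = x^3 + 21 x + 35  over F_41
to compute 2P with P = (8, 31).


Doubling: s = (3 x1^2 + a) / (2 y1)
s = (3*8^2 + 21) / (2*31) mod 41 = 16
x3 = s^2 - 2 x1 mod 41 = 16^2 - 2*8 = 35
y3 = s (x1 - x3) - y1 mod 41 = 16 * (8 - 35) - 31 = 29

2P = (35, 29)


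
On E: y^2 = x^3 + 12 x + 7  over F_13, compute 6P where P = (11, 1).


k = 6 = 110_2 (binary, LSB first: 011)
Double-and-add from P = (11, 1):
  bit 0 = 0: acc unchanged = O
  bit 1 = 1: acc = O + (5, 6) = (5, 6)
  bit 2 = 1: acc = (5, 6) + (6, 3) = (11, 12)

6P = (11, 12)


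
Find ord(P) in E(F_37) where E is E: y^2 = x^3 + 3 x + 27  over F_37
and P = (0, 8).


Compute successive multiples of P until we hit O:
  1P = (0, 8)
  2P = (34, 18)
  3P = (10, 13)
  4P = (18, 20)
  5P = (3, 27)
  6P = (33, 5)
  7P = (30, 25)
  8P = (28, 23)
  ... (continuing to 41P)
  41P = O

ord(P) = 41


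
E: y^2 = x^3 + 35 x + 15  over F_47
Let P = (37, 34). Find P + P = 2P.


Doubling: s = (3 x1^2 + a) / (2 y1)
s = (3*37^2 + 35) / (2*34) mod 47 = 7
x3 = s^2 - 2 x1 mod 47 = 7^2 - 2*37 = 22
y3 = s (x1 - x3) - y1 mod 47 = 7 * (37 - 22) - 34 = 24

2P = (22, 24)


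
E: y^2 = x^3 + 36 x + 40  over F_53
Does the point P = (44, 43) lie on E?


Check whether y^2 = x^3 + 36 x + 40 (mod 53) for (x, y) = (44, 43).
LHS: y^2 = 43^2 mod 53 = 47
RHS: x^3 + 36 x + 40 = 44^3 + 36*44 + 40 mod 53 = 47
LHS = RHS

Yes, on the curve


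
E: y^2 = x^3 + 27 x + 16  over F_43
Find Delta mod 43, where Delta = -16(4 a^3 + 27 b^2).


4 a^3 + 27 b^2 = 4*27^3 + 27*16^2 = 78732 + 6912 = 85644
Delta = -16 * (85644) = -1370304
Delta mod 43 = 20

Delta = 20 (mod 43)


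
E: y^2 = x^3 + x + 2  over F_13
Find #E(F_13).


For each x in F_13, count y with y^2 = x^3 + 1 x + 2 mod 13:
  x = 1: RHS = 4, y in [2, 11]  -> 2 point(s)
  x = 2: RHS = 12, y in [5, 8]  -> 2 point(s)
  x = 6: RHS = 3, y in [4, 9]  -> 2 point(s)
  x = 7: RHS = 1, y in [1, 12]  -> 2 point(s)
  x = 9: RHS = 12, y in [5, 8]  -> 2 point(s)
  x = 12: RHS = 0, y in [0]  -> 1 point(s)
Affine points: 11. Add the point at infinity: total = 12.

#E(F_13) = 12


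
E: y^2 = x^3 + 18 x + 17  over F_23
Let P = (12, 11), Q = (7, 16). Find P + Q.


P != Q, so use the chord formula.
s = (y2 - y1) / (x2 - x1) = (5) / (18) mod 23 = 22
x3 = s^2 - x1 - x2 mod 23 = 22^2 - 12 - 7 = 5
y3 = s (x1 - x3) - y1 mod 23 = 22 * (12 - 5) - 11 = 5

P + Q = (5, 5)


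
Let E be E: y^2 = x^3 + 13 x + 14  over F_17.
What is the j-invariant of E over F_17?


Delta = -16(4 a^3 + 27 b^2) mod 17 = 4
-1728 * (4 a)^3 = -1728 * (4*13)^3 mod 17 = 6
j = 6 * 4^(-1) mod 17 = 10

j = 10 (mod 17)


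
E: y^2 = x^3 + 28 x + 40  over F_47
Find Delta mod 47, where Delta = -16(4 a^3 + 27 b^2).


4 a^3 + 27 b^2 = 4*28^3 + 27*40^2 = 87808 + 43200 = 131008
Delta = -16 * (131008) = -2096128
Delta mod 47 = 25

Delta = 25 (mod 47)


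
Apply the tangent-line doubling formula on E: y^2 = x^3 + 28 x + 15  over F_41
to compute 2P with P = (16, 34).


Doubling: s = (3 x1^2 + a) / (2 y1)
s = (3*16^2 + 28) / (2*34) mod 41 = 31
x3 = s^2 - 2 x1 mod 41 = 31^2 - 2*16 = 27
y3 = s (x1 - x3) - y1 mod 41 = 31 * (16 - 27) - 34 = 35

2P = (27, 35)


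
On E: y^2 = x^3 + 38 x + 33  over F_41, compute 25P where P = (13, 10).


k = 25 = 11001_2 (binary, LSB first: 10011)
Double-and-add from P = (13, 10):
  bit 0 = 1: acc = O + (13, 10) = (13, 10)
  bit 1 = 0: acc unchanged = (13, 10)
  bit 2 = 0: acc unchanged = (13, 10)
  bit 3 = 1: acc = (13, 10) + (23, 35) = (1, 20)
  bit 4 = 1: acc = (1, 20) + (35, 32) = (23, 6)

25P = (23, 6)


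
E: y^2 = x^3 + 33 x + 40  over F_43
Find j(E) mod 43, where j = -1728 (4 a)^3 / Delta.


Delta = -16(4 a^3 + 27 b^2) mod 43 = 41
-1728 * (4 a)^3 = -1728 * (4*33)^3 mod 43 = 42
j = 42 * 41^(-1) mod 43 = 22

j = 22 (mod 43)


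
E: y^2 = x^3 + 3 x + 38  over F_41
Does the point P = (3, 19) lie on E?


Check whether y^2 = x^3 + 3 x + 38 (mod 41) for (x, y) = (3, 19).
LHS: y^2 = 19^2 mod 41 = 33
RHS: x^3 + 3 x + 38 = 3^3 + 3*3 + 38 mod 41 = 33
LHS = RHS

Yes, on the curve


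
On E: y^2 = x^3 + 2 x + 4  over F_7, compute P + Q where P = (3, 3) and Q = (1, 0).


P != Q, so use the chord formula.
s = (y2 - y1) / (x2 - x1) = (4) / (5) mod 7 = 5
x3 = s^2 - x1 - x2 mod 7 = 5^2 - 3 - 1 = 0
y3 = s (x1 - x3) - y1 mod 7 = 5 * (3 - 0) - 3 = 5

P + Q = (0, 5)


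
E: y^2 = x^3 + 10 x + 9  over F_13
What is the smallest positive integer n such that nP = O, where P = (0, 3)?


Compute successive multiples of P until we hit O:
  1P = (0, 3)
  2P = (10, 2)
  3P = (6, 8)
  4P = (3, 1)
  5P = (9, 3)
  6P = (4, 10)
  7P = (8, 9)
  8P = (8, 4)
  ... (continuing to 15P)
  15P = O

ord(P) = 15


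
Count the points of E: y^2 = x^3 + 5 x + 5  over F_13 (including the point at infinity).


For each x in F_13, count y with y^2 = x^3 + 5 x + 5 mod 13:
  x = 2: RHS = 10, y in [6, 7]  -> 2 point(s)
  x = 5: RHS = 12, y in [5, 8]  -> 2 point(s)
  x = 6: RHS = 4, y in [2, 11]  -> 2 point(s)
  x = 9: RHS = 12, y in [5, 8]  -> 2 point(s)
  x = 11: RHS = 0, y in [0]  -> 1 point(s)
  x = 12: RHS = 12, y in [5, 8]  -> 2 point(s)
Affine points: 11. Add the point at infinity: total = 12.

#E(F_13) = 12


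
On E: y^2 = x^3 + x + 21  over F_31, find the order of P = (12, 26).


Compute successive multiples of P until we hit O:
  1P = (12, 26)
  2P = (16, 17)
  3P = (10, 16)
  4P = (3, 19)
  5P = (30, 22)
  6P = (30, 9)
  7P = (3, 12)
  8P = (10, 15)
  ... (continuing to 11P)
  11P = O

ord(P) = 11


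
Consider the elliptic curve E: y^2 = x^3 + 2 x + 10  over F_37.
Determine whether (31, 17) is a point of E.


Check whether y^2 = x^3 + 2 x + 10 (mod 37) for (x, y) = (31, 17).
LHS: y^2 = 17^2 mod 37 = 30
RHS: x^3 + 2 x + 10 = 31^3 + 2*31 + 10 mod 37 = 4
LHS != RHS

No, not on the curve


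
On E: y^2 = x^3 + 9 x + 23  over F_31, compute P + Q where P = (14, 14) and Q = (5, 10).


P != Q, so use the chord formula.
s = (y2 - y1) / (x2 - x1) = (27) / (22) mod 31 = 28
x3 = s^2 - x1 - x2 mod 31 = 28^2 - 14 - 5 = 21
y3 = s (x1 - x3) - y1 mod 31 = 28 * (14 - 21) - 14 = 7

P + Q = (21, 7)


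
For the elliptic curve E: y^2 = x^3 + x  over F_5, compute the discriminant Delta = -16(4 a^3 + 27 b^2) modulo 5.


4 a^3 + 27 b^2 = 4*1^3 + 27*0^2 = 4 + 0 = 4
Delta = -16 * (4) = -64
Delta mod 5 = 1

Delta = 1 (mod 5)


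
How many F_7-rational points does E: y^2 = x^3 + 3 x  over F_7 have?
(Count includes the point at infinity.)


For each x in F_7, count y with y^2 = x^3 + 3 x + 0 mod 7:
  x = 0: RHS = 0, y in [0]  -> 1 point(s)
  x = 1: RHS = 4, y in [2, 5]  -> 2 point(s)
  x = 2: RHS = 0, y in [0]  -> 1 point(s)
  x = 3: RHS = 1, y in [1, 6]  -> 2 point(s)
  x = 5: RHS = 0, y in [0]  -> 1 point(s)
Affine points: 7. Add the point at infinity: total = 8.

#E(F_7) = 8


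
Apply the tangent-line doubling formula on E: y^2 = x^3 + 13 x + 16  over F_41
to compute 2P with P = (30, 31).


Doubling: s = (3 x1^2 + a) / (2 y1)
s = (3*30^2 + 13) / (2*31) mod 41 = 14
x3 = s^2 - 2 x1 mod 41 = 14^2 - 2*30 = 13
y3 = s (x1 - x3) - y1 mod 41 = 14 * (30 - 13) - 31 = 2

2P = (13, 2)


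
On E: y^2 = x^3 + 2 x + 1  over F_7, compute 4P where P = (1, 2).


k = 4 = 100_2 (binary, LSB first: 001)
Double-and-add from P = (1, 2):
  bit 0 = 0: acc unchanged = O
  bit 1 = 0: acc unchanged = O
  bit 2 = 1: acc = O + (1, 5) = (1, 5)

4P = (1, 5)


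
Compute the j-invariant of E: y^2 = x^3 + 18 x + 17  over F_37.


Delta = -16(4 a^3 + 27 b^2) mod 37 = 35
-1728 * (4 a)^3 = -1728 * (4*18)^3 mod 37 = 23
j = 23 * 35^(-1) mod 37 = 7

j = 7 (mod 37)


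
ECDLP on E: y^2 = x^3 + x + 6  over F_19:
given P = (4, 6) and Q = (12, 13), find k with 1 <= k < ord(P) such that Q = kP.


Enumerate multiples of P until we hit Q = (12, 13):
  1P = (4, 6)
  2P = (3, 6)
  3P = (12, 13)
Match found at i = 3.

k = 3


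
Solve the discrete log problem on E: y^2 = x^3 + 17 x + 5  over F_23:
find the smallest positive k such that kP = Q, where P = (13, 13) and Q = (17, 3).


Enumerate multiples of P until we hit Q = (17, 3):
  1P = (13, 13)
  2P = (10, 5)
  3P = (2, 1)
  4P = (9, 6)
  5P = (17, 3)
Match found at i = 5.

k = 5


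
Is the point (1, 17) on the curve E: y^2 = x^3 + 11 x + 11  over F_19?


Check whether y^2 = x^3 + 11 x + 11 (mod 19) for (x, y) = (1, 17).
LHS: y^2 = 17^2 mod 19 = 4
RHS: x^3 + 11 x + 11 = 1^3 + 11*1 + 11 mod 19 = 4
LHS = RHS

Yes, on the curve


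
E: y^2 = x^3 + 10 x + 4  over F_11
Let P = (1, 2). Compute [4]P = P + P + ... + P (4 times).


k = 4 = 100_2 (binary, LSB first: 001)
Double-and-add from P = (1, 2):
  bit 0 = 0: acc unchanged = O
  bit 1 = 0: acc unchanged = O
  bit 2 = 1: acc = O + (1, 2) = (1, 2)

4P = (1, 2)


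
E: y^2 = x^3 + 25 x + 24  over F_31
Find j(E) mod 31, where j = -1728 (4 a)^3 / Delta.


Delta = -16(4 a^3 + 27 b^2) mod 31 = 3
-1728 * (4 a)^3 = -1728 * (4*25)^3 mod 31 = 16
j = 16 * 3^(-1) mod 31 = 26

j = 26 (mod 31)


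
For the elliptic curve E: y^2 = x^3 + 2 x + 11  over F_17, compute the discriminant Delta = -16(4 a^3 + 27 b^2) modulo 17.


4 a^3 + 27 b^2 = 4*2^3 + 27*11^2 = 32 + 3267 = 3299
Delta = -16 * (3299) = -52784
Delta mod 17 = 1

Delta = 1 (mod 17)


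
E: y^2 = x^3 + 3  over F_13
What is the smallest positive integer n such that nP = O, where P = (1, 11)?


Compute successive multiples of P until we hit O:
  1P = (1, 11)
  2P = (1, 2)
  3P = O

ord(P) = 3


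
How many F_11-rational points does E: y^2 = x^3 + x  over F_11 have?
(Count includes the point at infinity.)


For each x in F_11, count y with y^2 = x^3 + 1 x + 0 mod 11:
  x = 0: RHS = 0, y in [0]  -> 1 point(s)
  x = 5: RHS = 9, y in [3, 8]  -> 2 point(s)
  x = 7: RHS = 9, y in [3, 8]  -> 2 point(s)
  x = 8: RHS = 3, y in [5, 6]  -> 2 point(s)
  x = 9: RHS = 1, y in [1, 10]  -> 2 point(s)
  x = 10: RHS = 9, y in [3, 8]  -> 2 point(s)
Affine points: 11. Add the point at infinity: total = 12.

#E(F_11) = 12


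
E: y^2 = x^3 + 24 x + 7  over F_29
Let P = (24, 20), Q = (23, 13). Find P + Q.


P != Q, so use the chord formula.
s = (y2 - y1) / (x2 - x1) = (22) / (28) mod 29 = 7
x3 = s^2 - x1 - x2 mod 29 = 7^2 - 24 - 23 = 2
y3 = s (x1 - x3) - y1 mod 29 = 7 * (24 - 2) - 20 = 18

P + Q = (2, 18)


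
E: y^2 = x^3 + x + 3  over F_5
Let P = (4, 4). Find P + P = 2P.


Doubling: s = (3 x1^2 + a) / (2 y1)
s = (3*4^2 + 1) / (2*4) mod 5 = 3
x3 = s^2 - 2 x1 mod 5 = 3^2 - 2*4 = 1
y3 = s (x1 - x3) - y1 mod 5 = 3 * (4 - 1) - 4 = 0

2P = (1, 0)


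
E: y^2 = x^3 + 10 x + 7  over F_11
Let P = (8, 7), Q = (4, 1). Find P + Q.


P != Q, so use the chord formula.
s = (y2 - y1) / (x2 - x1) = (5) / (7) mod 11 = 7
x3 = s^2 - x1 - x2 mod 11 = 7^2 - 8 - 4 = 4
y3 = s (x1 - x3) - y1 mod 11 = 7 * (8 - 4) - 7 = 10

P + Q = (4, 10)


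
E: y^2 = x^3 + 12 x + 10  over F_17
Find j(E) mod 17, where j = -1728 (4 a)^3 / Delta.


Delta = -16(4 a^3 + 27 b^2) mod 17 = 7
-1728 * (4 a)^3 = -1728 * (4*12)^3 mod 17 = 8
j = 8 * 7^(-1) mod 17 = 6

j = 6 (mod 17)


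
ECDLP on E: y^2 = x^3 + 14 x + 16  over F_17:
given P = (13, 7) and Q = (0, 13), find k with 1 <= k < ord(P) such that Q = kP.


Enumerate multiples of P until we hit Q = (0, 13):
  1P = (13, 7)
  2P = (12, 12)
  3P = (0, 13)
Match found at i = 3.

k = 3


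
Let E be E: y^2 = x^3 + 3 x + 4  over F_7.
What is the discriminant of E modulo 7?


4 a^3 + 27 b^2 = 4*3^3 + 27*4^2 = 108 + 432 = 540
Delta = -16 * (540) = -8640
Delta mod 7 = 5

Delta = 5 (mod 7)


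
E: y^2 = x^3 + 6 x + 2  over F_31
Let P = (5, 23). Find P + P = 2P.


Doubling: s = (3 x1^2 + a) / (2 y1)
s = (3*5^2 + 6) / (2*23) mod 31 = 24
x3 = s^2 - 2 x1 mod 31 = 24^2 - 2*5 = 8
y3 = s (x1 - x3) - y1 mod 31 = 24 * (5 - 8) - 23 = 29

2P = (8, 29)


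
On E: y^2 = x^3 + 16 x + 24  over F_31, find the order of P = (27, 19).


Compute successive multiples of P until we hit O:
  1P = (27, 19)
  2P = (22, 9)
  3P = (17, 1)
  4P = (20, 6)
  5P = (2, 23)
  6P = (30, 10)
  7P = (14, 4)
  8P = (26, 6)
  ... (continuing to 27P)
  27P = O

ord(P) = 27


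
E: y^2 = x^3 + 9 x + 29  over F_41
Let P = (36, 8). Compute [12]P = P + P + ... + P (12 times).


k = 12 = 1100_2 (binary, LSB first: 0011)
Double-and-add from P = (36, 8):
  bit 0 = 0: acc unchanged = O
  bit 1 = 0: acc unchanged = O
  bit 2 = 1: acc = O + (22, 16) = (22, 16)
  bit 3 = 1: acc = (22, 16) + (18, 18) = (32, 30)

12P = (32, 30)


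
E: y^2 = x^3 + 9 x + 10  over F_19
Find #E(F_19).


For each x in F_19, count y with y^2 = x^3 + 9 x + 10 mod 19:
  x = 1: RHS = 1, y in [1, 18]  -> 2 point(s)
  x = 2: RHS = 17, y in [6, 13]  -> 2 point(s)
  x = 3: RHS = 7, y in [8, 11]  -> 2 point(s)
  x = 5: RHS = 9, y in [3, 16]  -> 2 point(s)
  x = 7: RHS = 17, y in [6, 13]  -> 2 point(s)
  x = 8: RHS = 5, y in [9, 10]  -> 2 point(s)
  x = 10: RHS = 17, y in [6, 13]  -> 2 point(s)
  x = 13: RHS = 6, y in [5, 14]  -> 2 point(s)
  x = 14: RHS = 11, y in [7, 12]  -> 2 point(s)
  x = 15: RHS = 5, y in [9, 10]  -> 2 point(s)
  x = 18: RHS = 0, y in [0]  -> 1 point(s)
Affine points: 21. Add the point at infinity: total = 22.

#E(F_19) = 22


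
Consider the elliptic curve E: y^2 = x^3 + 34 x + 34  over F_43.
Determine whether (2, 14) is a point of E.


Check whether y^2 = x^3 + 34 x + 34 (mod 43) for (x, y) = (2, 14).
LHS: y^2 = 14^2 mod 43 = 24
RHS: x^3 + 34 x + 34 = 2^3 + 34*2 + 34 mod 43 = 24
LHS = RHS

Yes, on the curve


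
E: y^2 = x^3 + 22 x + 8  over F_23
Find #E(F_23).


For each x in F_23, count y with y^2 = x^3 + 22 x + 8 mod 23:
  x = 0: RHS = 8, y in [10, 13]  -> 2 point(s)
  x = 1: RHS = 8, y in [10, 13]  -> 2 point(s)
  x = 3: RHS = 9, y in [3, 20]  -> 2 point(s)
  x = 5: RHS = 13, y in [6, 17]  -> 2 point(s)
  x = 8: RHS = 6, y in [11, 12]  -> 2 point(s)
  x = 10: RHS = 9, y in [3, 20]  -> 2 point(s)
  x = 14: RHS = 1, y in [1, 22]  -> 2 point(s)
  x = 18: RHS = 3, y in [7, 16]  -> 2 point(s)
  x = 21: RHS = 2, y in [5, 18]  -> 2 point(s)
  x = 22: RHS = 8, y in [10, 13]  -> 2 point(s)
Affine points: 20. Add the point at infinity: total = 21.

#E(F_23) = 21


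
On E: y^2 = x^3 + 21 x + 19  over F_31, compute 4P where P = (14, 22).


k = 4 = 100_2 (binary, LSB first: 001)
Double-and-add from P = (14, 22):
  bit 0 = 0: acc unchanged = O
  bit 1 = 0: acc unchanged = O
  bit 2 = 1: acc = O + (0, 9) = (0, 9)

4P = (0, 9)


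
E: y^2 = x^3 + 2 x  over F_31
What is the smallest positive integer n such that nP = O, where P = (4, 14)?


Compute successive multiples of P until we hit O:
  1P = (4, 14)
  2P = (8, 1)
  3P = (16, 25)
  4P = (0, 0)
  5P = (16, 6)
  6P = (8, 30)
  7P = (4, 17)
  8P = O

ord(P) = 8


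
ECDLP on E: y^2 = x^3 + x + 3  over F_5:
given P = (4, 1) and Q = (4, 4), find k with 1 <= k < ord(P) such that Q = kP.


Enumerate multiples of P until we hit Q = (4, 4):
  1P = (4, 1)
  2P = (1, 0)
  3P = (4, 4)
Match found at i = 3.

k = 3


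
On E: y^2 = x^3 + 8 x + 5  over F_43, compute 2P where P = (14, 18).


Doubling: s = (3 x1^2 + a) / (2 y1)
s = (3*14^2 + 8) / (2*18) mod 43 = 7
x3 = s^2 - 2 x1 mod 43 = 7^2 - 2*14 = 21
y3 = s (x1 - x3) - y1 mod 43 = 7 * (14 - 21) - 18 = 19

2P = (21, 19)


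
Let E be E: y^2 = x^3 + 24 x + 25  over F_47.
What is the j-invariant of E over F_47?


Delta = -16(4 a^3 + 27 b^2) mod 47 = 7
-1728 * (4 a)^3 = -1728 * (4*24)^3 mod 47 = 41
j = 41 * 7^(-1) mod 47 = 26

j = 26 (mod 47)


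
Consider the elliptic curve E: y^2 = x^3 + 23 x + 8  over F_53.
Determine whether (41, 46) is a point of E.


Check whether y^2 = x^3 + 23 x + 8 (mod 53) for (x, y) = (41, 46).
LHS: y^2 = 46^2 mod 53 = 49
RHS: x^3 + 23 x + 8 = 41^3 + 23*41 + 8 mod 53 = 18
LHS != RHS

No, not on the curve


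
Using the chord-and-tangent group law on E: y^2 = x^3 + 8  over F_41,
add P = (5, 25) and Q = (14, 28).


P != Q, so use the chord formula.
s = (y2 - y1) / (x2 - x1) = (3) / (9) mod 41 = 14
x3 = s^2 - x1 - x2 mod 41 = 14^2 - 5 - 14 = 13
y3 = s (x1 - x3) - y1 mod 41 = 14 * (5 - 13) - 25 = 27

P + Q = (13, 27)


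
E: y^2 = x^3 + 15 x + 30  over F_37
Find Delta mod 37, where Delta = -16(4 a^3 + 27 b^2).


4 a^3 + 27 b^2 = 4*15^3 + 27*30^2 = 13500 + 24300 = 37800
Delta = -16 * (37800) = -604800
Delta mod 37 = 2

Delta = 2 (mod 37)


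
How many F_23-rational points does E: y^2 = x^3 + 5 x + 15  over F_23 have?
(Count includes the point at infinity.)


For each x in F_23, count y with y^2 = x^3 + 5 x + 15 mod 23:
  x = 5: RHS = 4, y in [2, 21]  -> 2 point(s)
  x = 6: RHS = 8, y in [10, 13]  -> 2 point(s)
  x = 7: RHS = 2, y in [5, 18]  -> 2 point(s)
  x = 12: RHS = 9, y in [3, 20]  -> 2 point(s)
  x = 13: RHS = 0, y in [0]  -> 1 point(s)
  x = 14: RHS = 0, y in [0]  -> 1 point(s)
  x = 18: RHS = 3, y in [7, 16]  -> 2 point(s)
  x = 19: RHS = 0, y in [0]  -> 1 point(s)
  x = 22: RHS = 9, y in [3, 20]  -> 2 point(s)
Affine points: 15. Add the point at infinity: total = 16.

#E(F_23) = 16


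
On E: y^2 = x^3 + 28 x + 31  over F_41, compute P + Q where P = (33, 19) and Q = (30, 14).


P != Q, so use the chord formula.
s = (y2 - y1) / (x2 - x1) = (36) / (38) mod 41 = 29
x3 = s^2 - x1 - x2 mod 41 = 29^2 - 33 - 30 = 40
y3 = s (x1 - x3) - y1 mod 41 = 29 * (33 - 40) - 19 = 24

P + Q = (40, 24)


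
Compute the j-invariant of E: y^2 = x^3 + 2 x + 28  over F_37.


Delta = -16(4 a^3 + 27 b^2) mod 37 = 16
-1728 * (4 a)^3 = -1728 * (4*2)^3 mod 37 = 8
j = 8 * 16^(-1) mod 37 = 19

j = 19 (mod 37)


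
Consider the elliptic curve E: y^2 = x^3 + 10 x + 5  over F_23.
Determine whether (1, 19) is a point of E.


Check whether y^2 = x^3 + 10 x + 5 (mod 23) for (x, y) = (1, 19).
LHS: y^2 = 19^2 mod 23 = 16
RHS: x^3 + 10 x + 5 = 1^3 + 10*1 + 5 mod 23 = 16
LHS = RHS

Yes, on the curve


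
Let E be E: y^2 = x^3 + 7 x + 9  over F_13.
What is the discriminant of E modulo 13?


4 a^3 + 27 b^2 = 4*7^3 + 27*9^2 = 1372 + 2187 = 3559
Delta = -16 * (3559) = -56944
Delta mod 13 = 9

Delta = 9 (mod 13)


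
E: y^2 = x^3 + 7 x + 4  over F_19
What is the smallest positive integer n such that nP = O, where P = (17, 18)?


Compute successive multiples of P until we hit O:
  1P = (17, 18)
  2P = (4, 1)
  3P = (15, 8)
  4P = (12, 7)
  5P = (7, 4)
  6P = (0, 2)
  7P = (9, 13)
  8P = (2, 8)
  ... (continuing to 19P)
  19P = O

ord(P) = 19


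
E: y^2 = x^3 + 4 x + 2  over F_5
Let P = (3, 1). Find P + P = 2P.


Doubling: s = (3 x1^2 + a) / (2 y1)
s = (3*3^2 + 4) / (2*1) mod 5 = 3
x3 = s^2 - 2 x1 mod 5 = 3^2 - 2*3 = 3
y3 = s (x1 - x3) - y1 mod 5 = 3 * (3 - 3) - 1 = 4

2P = (3, 4)


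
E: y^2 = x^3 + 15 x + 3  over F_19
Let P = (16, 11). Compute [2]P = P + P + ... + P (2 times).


k = 2 = 10_2 (binary, LSB first: 01)
Double-and-add from P = (16, 11):
  bit 0 = 0: acc unchanged = O
  bit 1 = 1: acc = O + (12, 7) = (12, 7)

2P = (12, 7)
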